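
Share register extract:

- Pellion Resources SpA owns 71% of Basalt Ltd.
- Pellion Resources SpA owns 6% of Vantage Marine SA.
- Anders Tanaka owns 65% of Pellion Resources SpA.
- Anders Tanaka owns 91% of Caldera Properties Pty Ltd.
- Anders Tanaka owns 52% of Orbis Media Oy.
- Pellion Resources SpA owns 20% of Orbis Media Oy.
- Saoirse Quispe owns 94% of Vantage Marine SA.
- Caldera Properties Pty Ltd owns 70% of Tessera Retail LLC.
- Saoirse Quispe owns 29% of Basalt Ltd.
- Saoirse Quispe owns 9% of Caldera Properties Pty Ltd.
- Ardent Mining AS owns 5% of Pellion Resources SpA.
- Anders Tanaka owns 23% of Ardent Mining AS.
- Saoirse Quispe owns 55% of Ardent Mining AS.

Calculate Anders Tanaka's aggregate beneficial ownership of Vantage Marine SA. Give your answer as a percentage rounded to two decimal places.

Anders reaches Vantage along 2 paths.
Via Ardent → Pellion: 23% × 5% × 6% = 0.069%.
Via Pellion: 65% × 6% = 3.9%.
Total: 0.069% + 3.9% = 3.969%.
Rounded: 3.97%.

3.97%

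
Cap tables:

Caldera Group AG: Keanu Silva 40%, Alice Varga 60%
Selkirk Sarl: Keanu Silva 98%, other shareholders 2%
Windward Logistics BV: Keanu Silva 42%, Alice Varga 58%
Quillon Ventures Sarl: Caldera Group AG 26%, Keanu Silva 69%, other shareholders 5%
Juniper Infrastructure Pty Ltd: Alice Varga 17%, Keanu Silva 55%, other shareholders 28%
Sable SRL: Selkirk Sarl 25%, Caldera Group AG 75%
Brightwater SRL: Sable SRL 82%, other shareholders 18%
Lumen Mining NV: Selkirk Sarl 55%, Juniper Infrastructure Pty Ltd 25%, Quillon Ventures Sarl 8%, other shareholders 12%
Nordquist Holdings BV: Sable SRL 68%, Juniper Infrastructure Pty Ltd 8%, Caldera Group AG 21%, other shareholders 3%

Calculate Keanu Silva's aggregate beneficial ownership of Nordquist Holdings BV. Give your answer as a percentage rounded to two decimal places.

49.86%

Keanu reaches Nordquist along 4 paths.
Via Selkirk → Sable: 98% × 25% × 68% = 16.66%.
Via Caldera → Sable: 40% × 75% × 68% = 20.4%.
Via Juniper: 55% × 8% = 4.4%.
Via Caldera: 40% × 21% = 8.4%.
Total: 16.66% + 20.4% + 4.4% + 8.4% = 49.86%.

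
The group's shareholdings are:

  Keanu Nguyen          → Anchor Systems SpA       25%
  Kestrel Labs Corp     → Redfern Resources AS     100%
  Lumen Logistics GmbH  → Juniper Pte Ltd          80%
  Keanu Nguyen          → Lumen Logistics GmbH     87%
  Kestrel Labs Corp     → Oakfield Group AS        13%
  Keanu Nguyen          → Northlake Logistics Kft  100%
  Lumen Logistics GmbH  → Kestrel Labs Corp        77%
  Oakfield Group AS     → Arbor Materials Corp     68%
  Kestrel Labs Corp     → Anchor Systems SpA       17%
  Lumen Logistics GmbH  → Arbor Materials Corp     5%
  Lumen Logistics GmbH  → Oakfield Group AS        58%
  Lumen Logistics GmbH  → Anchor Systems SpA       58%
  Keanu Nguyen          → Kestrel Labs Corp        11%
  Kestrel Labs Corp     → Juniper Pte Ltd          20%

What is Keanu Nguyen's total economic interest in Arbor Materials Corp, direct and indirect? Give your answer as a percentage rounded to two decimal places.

Keanu reaches Arbor along 4 paths.
Via Lumen → Oakfield: 87% × 58% × 68% = 34.3128%.
Via Lumen → Kestrel → Oakfield: 87% × 77% × 13% × 68% = 5.921916%.
Via Kestrel → Oakfield: 11% × 13% × 68% = 0.9724%.
Via Lumen: 87% × 5% = 4.35%.
Total: 34.3128% + 5.921916% + 0.9724% + 4.35% = 45.557116%.
Rounded: 45.56%.

45.56%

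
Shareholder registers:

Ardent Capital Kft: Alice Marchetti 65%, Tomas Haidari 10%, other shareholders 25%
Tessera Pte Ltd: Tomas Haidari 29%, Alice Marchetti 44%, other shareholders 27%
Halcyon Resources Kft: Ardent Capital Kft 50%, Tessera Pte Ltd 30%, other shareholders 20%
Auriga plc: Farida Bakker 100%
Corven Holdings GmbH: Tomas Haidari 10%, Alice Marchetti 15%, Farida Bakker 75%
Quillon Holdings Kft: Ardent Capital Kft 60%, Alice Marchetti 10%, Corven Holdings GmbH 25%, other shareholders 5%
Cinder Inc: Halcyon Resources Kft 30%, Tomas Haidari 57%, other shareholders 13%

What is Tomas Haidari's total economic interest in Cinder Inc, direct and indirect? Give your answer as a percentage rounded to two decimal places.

Tomas reaches Cinder along 3 paths.
Via Ardent → Halcyon: 10% × 50% × 30% = 1.5%.
Via Tessera → Halcyon: 29% × 30% × 30% = 2.61%.
Direct stake: 57% = 57%.
Total: 1.5% + 2.61% + 57% = 61.11%.

61.11%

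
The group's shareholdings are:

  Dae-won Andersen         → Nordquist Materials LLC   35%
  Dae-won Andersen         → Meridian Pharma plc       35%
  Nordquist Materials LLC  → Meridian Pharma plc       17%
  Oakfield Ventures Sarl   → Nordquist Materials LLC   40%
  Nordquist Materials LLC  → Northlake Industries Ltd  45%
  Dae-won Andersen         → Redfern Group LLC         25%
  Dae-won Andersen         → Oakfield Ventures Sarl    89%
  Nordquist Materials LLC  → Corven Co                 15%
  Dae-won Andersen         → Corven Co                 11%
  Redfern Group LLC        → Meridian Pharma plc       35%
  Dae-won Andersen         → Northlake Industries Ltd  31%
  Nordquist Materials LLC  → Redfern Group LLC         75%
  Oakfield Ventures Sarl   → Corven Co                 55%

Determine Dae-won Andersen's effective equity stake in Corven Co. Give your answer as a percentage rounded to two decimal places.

Dae-won reaches Corven along 4 paths.
Direct stake: 11% = 11%.
Via Oakfield: 89% × 55% = 48.95%.
Via Oakfield → Nordquist: 89% × 40% × 15% = 5.34%.
Via Nordquist: 35% × 15% = 5.25%.
Total: 11% + 48.95% + 5.34% + 5.25% = 70.54%.

70.54%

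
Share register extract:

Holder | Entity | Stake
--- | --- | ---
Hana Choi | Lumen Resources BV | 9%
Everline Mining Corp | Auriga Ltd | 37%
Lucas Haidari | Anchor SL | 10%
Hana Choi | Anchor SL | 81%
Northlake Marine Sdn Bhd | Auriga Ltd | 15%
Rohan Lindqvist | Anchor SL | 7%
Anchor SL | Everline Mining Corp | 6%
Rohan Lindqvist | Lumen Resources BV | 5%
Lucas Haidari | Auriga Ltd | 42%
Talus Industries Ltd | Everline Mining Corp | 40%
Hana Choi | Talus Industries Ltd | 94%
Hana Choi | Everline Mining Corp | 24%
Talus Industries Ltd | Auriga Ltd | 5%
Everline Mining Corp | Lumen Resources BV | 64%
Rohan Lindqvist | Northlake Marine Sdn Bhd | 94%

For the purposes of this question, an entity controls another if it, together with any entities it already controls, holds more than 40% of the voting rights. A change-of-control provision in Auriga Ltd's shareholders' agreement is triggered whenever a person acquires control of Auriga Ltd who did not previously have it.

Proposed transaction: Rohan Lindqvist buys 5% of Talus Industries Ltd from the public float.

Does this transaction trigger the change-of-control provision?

No

The purchase changes only Rohan's holdings, so Rohan is the only person who could newly come to control Auriga.
Rohan holds 94% of Northlake, so Rohan controls Northlake.
In Auriga, Rohan's side holds only 15%, not > 40%.
So before the transaction, Rohan does not control Auriga.
After the purchase, Rohan holds 5% of Talus directly.
Rohan's side now holds 5% of Talus, not > 40%, so Rohan still does not control Talus.
After the transaction, Rohan's side holds 15% of Auriga, not > 40%, so Rohan still does not control Auriga.
No new person acquires control, so the clause is not triggered.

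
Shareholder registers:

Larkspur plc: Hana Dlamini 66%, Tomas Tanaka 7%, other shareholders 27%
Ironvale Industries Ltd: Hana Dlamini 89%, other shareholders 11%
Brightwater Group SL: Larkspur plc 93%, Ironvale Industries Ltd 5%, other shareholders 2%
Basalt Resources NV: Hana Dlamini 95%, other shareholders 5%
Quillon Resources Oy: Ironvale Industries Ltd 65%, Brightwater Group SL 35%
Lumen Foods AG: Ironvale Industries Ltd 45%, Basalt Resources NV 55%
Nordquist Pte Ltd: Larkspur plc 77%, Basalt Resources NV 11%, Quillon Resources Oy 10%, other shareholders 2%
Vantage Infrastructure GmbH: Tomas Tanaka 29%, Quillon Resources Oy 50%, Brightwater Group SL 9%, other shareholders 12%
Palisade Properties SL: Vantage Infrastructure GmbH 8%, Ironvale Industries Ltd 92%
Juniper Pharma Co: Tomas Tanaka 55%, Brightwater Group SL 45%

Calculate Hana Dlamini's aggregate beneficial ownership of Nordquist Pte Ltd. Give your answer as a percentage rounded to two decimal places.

Hana reaches Nordquist along 5 paths.
Via Larkspur: 66% × 77% = 50.82%.
Via Basalt: 95% × 11% = 10.45%.
Via Ironvale → Quillon: 89% × 65% × 10% = 5.785%.
Via Larkspur → Brightwater → Quillon: 66% × 93% × 35% × 10% = 2.1483%.
Via Ironvale → Brightwater → Quillon: 89% × 5% × 35% × 10% = 0.15575%.
Total: 50.82% + 10.45% + 5.785% + 2.1483% + 0.15575% = 69.35905%.
Rounded: 69.36%.

69.36%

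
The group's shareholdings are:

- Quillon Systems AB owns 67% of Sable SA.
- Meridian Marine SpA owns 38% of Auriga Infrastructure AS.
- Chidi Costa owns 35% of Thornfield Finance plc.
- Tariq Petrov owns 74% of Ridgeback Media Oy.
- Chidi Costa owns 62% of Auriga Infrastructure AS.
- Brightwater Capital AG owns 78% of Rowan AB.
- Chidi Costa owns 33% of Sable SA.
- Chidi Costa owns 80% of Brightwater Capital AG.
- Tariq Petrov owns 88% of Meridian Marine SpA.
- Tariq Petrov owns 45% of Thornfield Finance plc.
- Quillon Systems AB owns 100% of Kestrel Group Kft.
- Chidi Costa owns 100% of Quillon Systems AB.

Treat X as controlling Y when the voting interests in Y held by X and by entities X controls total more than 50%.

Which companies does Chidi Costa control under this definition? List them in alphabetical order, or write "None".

Chidi holds 100% of Quillon, so Chidi controls Quillon.
Chidi holds 80% of Brightwater, so Chidi controls Brightwater.
Quillon holds 100% of Kestrel, so Chidi controls Kestrel.
Chidi holds 62% of Auriga, so Chidi controls Auriga.
Brightwater holds 78% of Rowan, so Chidi controls Rowan.
Quillon and Chidi together hold 67% + 33% = 100% of Sable, so Chidi controls Sable.
No other company's threshold is met.

Auriga Infrastructure AS, Brightwater Capital AG, Kestrel Group Kft, Quillon Systems AB, Rowan AB, Sable SA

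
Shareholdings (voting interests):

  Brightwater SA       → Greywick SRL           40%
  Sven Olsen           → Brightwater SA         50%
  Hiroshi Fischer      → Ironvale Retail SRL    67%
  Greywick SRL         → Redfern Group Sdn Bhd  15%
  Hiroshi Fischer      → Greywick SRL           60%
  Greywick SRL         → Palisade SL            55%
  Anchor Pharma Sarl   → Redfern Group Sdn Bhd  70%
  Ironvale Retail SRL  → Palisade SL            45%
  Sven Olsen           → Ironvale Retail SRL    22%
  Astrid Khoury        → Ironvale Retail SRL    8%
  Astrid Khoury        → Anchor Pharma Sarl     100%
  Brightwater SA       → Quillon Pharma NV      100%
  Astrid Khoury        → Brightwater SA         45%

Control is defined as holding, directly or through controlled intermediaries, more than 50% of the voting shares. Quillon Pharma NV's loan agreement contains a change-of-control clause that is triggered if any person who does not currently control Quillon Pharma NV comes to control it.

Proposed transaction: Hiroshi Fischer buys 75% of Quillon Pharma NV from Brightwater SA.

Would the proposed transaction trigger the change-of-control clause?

The purchase adds only to Hiroshi's holdings (Brightwater's stake shrinks), so Hiroshi is the only person who could newly come to control Quillon.
Hiroshi holds 67% of Ironvale, so Hiroshi controls Ironvale.
Hiroshi holds 60% of Greywick, so Hiroshi controls Greywick.
Ironvale and Greywick together hold 45% + 55% = 100% of Palisade, so Hiroshi controls Palisade.
Neither Hiroshi nor any entity Hiroshi controls holds any voting interest in Quillon.
So before the transaction, Hiroshi does not control Quillon.
After the purchase, Hiroshi holds 75% of Quillon directly, and Brightwater's stake falls to 25%.
Hiroshi holds 75% of Quillon, so Hiroshi controls Quillon.
Hiroshi did not control Quillon before and does after, so the clause is triggered.

Yes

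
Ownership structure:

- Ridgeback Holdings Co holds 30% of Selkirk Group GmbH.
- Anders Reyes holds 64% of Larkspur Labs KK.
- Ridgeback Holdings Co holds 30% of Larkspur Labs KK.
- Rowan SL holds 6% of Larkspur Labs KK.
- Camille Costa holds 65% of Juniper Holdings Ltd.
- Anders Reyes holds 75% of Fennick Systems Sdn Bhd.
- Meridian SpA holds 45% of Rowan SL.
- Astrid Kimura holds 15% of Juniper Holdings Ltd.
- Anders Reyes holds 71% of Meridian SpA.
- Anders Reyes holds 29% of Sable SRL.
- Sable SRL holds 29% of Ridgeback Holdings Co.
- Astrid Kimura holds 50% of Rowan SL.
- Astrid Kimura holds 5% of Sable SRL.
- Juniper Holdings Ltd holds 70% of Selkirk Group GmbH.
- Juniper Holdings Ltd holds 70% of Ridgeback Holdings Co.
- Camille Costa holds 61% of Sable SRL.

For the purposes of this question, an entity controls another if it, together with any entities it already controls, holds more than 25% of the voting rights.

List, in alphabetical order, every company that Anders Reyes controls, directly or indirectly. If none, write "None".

Fennick Systems Sdn Bhd, Larkspur Labs KK, Meridian SpA, Ridgeback Holdings Co, Rowan SL, Sable SRL, Selkirk Group GmbH

Anders holds 71% of Meridian, so Anders controls Meridian.
Anders holds 29% of Sable, so Anders controls Sable.
Anders holds 75% of Fennick, so Anders controls Fennick.
Meridian holds 45% of Rowan, so Anders controls Rowan.
Sable holds 29% of Ridgeback, so Anders controls Ridgeback.
Ridgeback holds 30% of Selkirk, so Anders controls Selkirk.
Ridgeback and Rowan and Anders together hold 30% + 6% + 64% = 100% of Larkspur, so Anders controls Larkspur.
No other company's threshold is met.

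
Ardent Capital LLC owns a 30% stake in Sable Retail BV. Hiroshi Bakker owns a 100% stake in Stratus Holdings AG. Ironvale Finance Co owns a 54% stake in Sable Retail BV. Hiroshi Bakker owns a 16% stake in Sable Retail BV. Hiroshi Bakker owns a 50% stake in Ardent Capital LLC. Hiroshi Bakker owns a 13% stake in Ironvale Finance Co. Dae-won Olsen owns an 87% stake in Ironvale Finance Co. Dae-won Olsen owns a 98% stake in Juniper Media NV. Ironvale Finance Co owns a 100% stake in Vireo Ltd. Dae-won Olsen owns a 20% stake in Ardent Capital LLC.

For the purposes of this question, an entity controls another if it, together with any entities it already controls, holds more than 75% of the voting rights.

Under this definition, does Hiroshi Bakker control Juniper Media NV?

Hiroshi holds 100% of Stratus, so Hiroshi controls Stratus.
Neither Hiroshi nor any entity Hiroshi controls holds any voting interest in Juniper.
So Hiroshi does not control Juniper.

No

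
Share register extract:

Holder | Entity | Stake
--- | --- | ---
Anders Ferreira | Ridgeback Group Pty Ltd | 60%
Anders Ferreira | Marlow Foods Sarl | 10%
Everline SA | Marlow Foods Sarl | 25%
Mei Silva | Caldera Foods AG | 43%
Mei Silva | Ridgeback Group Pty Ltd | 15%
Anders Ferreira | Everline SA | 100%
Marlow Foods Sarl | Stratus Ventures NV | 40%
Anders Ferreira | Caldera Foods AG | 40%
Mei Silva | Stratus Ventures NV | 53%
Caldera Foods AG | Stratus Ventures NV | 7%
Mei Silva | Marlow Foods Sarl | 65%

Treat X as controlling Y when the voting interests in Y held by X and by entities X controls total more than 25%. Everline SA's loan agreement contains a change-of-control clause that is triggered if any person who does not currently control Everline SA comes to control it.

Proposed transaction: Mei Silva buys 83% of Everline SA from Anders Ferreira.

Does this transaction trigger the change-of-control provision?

Yes

The purchase adds only to Mei's holdings (Anders's stake shrinks), so Mei is the only person who could newly come to control Everline.
Mei holds 43% of Caldera, so Mei controls Caldera.
Mei holds 65% of Marlow, so Mei controls Marlow.
Mei and Caldera and Marlow together hold 53% + 7% + 40% = 100% of Stratus, so Mei controls Stratus.
Neither Mei nor any entity Mei controls holds any voting interest in Everline.
So before the transaction, Mei does not control Everline.
After the purchase, Mei holds 83% of Everline directly, and Anders's stake falls to 17%.
Mei holds 83% of Everline, so Mei controls Everline.
Mei did not control Everline before and does after, so the clause is triggered.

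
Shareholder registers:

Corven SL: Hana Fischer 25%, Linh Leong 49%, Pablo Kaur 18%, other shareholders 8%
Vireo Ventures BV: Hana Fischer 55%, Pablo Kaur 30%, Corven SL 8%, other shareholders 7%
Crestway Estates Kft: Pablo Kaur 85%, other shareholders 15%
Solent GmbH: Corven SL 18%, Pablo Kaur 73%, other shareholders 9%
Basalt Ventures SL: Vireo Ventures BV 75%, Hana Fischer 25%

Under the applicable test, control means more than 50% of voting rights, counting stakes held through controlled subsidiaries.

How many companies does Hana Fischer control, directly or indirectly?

2

Hana holds 55% of Vireo, so Hana controls Vireo.
Vireo and Hana together hold 75% + 25% = 100% of Basalt, so Hana controls Basalt.
No other company's threshold is met.
Hana controls 2 companies.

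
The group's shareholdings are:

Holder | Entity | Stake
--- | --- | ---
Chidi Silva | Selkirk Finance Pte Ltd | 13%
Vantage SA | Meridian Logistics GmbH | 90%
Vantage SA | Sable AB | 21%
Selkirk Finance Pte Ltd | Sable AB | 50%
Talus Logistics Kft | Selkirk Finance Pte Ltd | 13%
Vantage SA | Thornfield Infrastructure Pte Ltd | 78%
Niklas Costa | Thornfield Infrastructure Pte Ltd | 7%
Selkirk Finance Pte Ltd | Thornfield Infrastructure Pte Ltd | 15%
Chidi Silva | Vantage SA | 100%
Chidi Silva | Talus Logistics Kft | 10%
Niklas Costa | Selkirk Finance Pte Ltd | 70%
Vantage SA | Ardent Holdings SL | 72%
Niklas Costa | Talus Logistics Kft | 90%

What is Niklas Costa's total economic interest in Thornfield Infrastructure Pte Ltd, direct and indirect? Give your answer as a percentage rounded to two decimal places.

19.26%

Niklas reaches Thornfield along 3 paths.
Via Talus → Selkirk: 90% × 13% × 15% = 1.755%.
Via Selkirk: 70% × 15% = 10.5%.
Direct stake: 7% = 7%.
Total: 1.755% + 10.5% + 7% = 19.255%.
Rounded: 19.26%.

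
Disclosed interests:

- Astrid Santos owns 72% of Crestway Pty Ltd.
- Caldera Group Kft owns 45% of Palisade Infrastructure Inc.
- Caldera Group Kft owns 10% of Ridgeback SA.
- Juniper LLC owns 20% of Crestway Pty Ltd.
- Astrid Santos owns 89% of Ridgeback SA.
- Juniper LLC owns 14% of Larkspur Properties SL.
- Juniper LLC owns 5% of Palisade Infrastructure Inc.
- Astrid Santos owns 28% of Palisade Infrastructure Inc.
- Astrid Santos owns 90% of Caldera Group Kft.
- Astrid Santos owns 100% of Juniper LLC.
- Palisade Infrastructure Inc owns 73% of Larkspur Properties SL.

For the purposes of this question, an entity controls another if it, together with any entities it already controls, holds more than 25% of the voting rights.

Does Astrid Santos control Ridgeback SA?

Yes

Astrid holds 90% of Caldera, so Astrid controls Caldera.
Astrid and Caldera together hold 89% + 10% = 99% of Ridgeback, so Astrid controls Ridgeback.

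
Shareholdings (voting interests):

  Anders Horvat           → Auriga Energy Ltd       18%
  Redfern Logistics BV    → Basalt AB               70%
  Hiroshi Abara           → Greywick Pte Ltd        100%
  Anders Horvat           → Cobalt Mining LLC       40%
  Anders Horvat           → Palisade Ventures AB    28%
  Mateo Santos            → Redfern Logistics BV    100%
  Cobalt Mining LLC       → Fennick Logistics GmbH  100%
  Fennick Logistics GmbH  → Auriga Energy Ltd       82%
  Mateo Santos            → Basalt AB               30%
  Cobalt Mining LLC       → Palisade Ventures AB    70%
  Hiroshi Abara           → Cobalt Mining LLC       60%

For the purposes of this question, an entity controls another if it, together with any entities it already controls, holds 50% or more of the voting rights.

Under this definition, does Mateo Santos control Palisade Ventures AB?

Mateo holds 100% of Redfern, so Mateo controls Redfern.
Mateo and Redfern together hold 30% + 70% = 100% of Basalt, so Mateo controls Basalt.
Neither Mateo nor any entity Mateo controls holds any voting interest in Palisade.
So Mateo does not control Palisade.

No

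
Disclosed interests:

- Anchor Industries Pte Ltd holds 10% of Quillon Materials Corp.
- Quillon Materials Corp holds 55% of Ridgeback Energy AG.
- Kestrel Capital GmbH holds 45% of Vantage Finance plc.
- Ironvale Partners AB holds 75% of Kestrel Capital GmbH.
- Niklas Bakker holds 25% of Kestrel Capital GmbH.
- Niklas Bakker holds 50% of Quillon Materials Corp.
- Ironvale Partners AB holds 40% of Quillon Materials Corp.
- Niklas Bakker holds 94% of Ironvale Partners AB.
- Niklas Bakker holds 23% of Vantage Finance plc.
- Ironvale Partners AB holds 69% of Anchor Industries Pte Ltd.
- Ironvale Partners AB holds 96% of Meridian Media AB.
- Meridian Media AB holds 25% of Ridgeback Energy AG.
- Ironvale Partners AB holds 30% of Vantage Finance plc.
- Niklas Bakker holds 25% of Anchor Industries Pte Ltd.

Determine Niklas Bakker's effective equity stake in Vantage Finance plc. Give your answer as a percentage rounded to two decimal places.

94.18%

Niklas reaches Vantage along 4 paths.
Via Ironvale → Kestrel: 94% × 75% × 45% = 31.725%.
Via Kestrel: 25% × 45% = 11.25%.
Via Ironvale: 94% × 30% = 28.2%.
Direct stake: 23% = 23%.
Total: 31.725% + 11.25% + 28.2% + 23% = 94.175%.
Rounded: 94.18%.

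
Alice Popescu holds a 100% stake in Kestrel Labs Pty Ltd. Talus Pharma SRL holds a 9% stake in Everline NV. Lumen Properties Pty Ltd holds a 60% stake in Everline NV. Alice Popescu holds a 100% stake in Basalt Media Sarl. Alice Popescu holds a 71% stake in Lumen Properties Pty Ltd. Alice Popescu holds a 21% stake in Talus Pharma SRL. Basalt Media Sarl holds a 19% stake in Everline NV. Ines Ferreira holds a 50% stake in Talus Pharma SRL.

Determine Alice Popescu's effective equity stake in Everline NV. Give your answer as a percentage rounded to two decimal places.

Alice reaches Everline along 3 paths.
Via Talus: 21% × 9% = 1.89%.
Via Lumen: 71% × 60% = 42.6%.
Via Basalt: 100% × 19% = 19%.
Total: 1.89% + 42.6% + 19% = 63.49%.

63.49%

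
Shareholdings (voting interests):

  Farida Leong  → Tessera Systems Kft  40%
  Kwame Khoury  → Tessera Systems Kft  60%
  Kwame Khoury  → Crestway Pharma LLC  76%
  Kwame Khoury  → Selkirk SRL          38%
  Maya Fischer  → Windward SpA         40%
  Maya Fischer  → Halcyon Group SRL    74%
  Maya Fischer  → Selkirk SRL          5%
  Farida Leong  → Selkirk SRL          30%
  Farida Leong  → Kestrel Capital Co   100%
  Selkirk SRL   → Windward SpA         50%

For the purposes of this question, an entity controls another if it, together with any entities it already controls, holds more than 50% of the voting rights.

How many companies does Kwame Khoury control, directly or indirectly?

Kwame holds 60% of Tessera, so Kwame controls Tessera.
Kwame holds 76% of Crestway, so Kwame controls Crestway.
No other company's threshold is met.
Kwame controls 2 companies.

2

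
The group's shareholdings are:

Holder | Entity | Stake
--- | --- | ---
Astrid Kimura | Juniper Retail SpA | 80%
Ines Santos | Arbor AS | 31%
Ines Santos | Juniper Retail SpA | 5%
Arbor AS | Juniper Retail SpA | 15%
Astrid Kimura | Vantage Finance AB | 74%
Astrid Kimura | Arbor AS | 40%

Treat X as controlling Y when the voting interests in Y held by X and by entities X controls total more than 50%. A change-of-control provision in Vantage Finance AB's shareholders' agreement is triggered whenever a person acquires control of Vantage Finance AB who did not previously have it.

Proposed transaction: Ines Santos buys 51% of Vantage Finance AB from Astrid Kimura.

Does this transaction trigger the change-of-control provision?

Yes

The purchase adds only to Ines's holdings (Astrid's stake shrinks), so Ines is the only person who could newly come to control Vantage.
Ines's largest direct stake is 31% in Arbor, which does not meet the threshold, so Ines controls no company.
Neither Ines nor any entity Ines controls holds any voting interest in Vantage.
So before the transaction, Ines does not control Vantage.
After the purchase, Ines holds 51% of Vantage directly, and Astrid's stake falls to 23%.
Ines holds 51% of Vantage, so Ines controls Vantage.
Ines did not control Vantage before and does after, so the clause is triggered.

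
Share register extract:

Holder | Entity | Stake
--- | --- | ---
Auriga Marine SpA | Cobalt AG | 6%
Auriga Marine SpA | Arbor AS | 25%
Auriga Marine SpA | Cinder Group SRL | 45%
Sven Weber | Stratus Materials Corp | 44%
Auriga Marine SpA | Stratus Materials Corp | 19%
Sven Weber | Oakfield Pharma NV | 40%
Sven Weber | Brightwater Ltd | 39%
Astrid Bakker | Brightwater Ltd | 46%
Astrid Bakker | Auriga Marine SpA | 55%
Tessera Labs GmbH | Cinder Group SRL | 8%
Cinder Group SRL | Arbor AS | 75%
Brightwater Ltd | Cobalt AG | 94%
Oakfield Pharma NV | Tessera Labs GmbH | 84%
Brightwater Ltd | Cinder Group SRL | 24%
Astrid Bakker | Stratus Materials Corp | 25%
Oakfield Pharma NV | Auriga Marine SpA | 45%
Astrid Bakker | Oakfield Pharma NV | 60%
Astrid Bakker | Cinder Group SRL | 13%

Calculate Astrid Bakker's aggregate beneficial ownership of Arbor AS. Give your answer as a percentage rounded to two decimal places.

Astrid reaches Arbor along 7 paths.
Via Oakfield → Auriga: 60% × 45% × 25% = 6.75%.
Via Auriga: 55% × 25% = 13.75%.
Via Brightwater → Cinder: 46% × 24% × 75% = 8.28%.
Via Oakfield → Auriga → Cinder: 60% × 45% × 45% × 75% = 9.1125%.
Via Auriga → Cinder: 55% × 45% × 75% = 18.5625%.
Via Oakfield → Tessera → Cinder: 60% × 84% × 8% × 75% = 3.024%.
Via Cinder: 13% × 75% = 9.75%.
Total: 6.75% + 13.75% + 8.28% + 9.1125% + 18.5625% + 3.024% + 9.75% = 69.229%.
Rounded: 69.23%.

69.23%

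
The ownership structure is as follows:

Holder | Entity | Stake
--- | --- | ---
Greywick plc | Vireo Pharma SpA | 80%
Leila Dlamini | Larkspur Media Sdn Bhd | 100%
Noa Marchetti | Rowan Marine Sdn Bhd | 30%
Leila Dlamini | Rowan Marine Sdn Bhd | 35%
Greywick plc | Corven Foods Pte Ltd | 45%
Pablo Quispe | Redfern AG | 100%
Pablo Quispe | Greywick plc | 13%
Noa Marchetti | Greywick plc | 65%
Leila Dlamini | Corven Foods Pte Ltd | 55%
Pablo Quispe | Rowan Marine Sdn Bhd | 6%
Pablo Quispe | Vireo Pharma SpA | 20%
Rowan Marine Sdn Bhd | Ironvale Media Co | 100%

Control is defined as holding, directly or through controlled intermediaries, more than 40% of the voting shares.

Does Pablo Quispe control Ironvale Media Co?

Pablo holds 100% of Redfern, so Pablo controls Redfern.
Neither Pablo nor any entity Pablo controls holds any voting interest in Ironvale.
So Pablo does not control Ironvale.

No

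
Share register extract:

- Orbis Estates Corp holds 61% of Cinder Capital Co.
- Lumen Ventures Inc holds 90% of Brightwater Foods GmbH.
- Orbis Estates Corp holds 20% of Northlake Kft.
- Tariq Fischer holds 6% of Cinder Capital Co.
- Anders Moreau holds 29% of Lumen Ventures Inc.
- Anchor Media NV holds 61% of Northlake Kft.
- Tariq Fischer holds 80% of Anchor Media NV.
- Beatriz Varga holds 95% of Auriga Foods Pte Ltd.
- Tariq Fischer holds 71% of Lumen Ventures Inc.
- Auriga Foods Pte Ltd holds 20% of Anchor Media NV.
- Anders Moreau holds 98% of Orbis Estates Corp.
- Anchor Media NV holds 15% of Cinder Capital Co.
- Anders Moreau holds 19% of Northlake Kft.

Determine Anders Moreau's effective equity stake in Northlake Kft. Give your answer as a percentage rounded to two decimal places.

Anders reaches Northlake along 2 paths.
Direct stake: 19% = 19%.
Via Orbis: 98% × 20% = 19.6%.
Total: 19% + 19.6% = 38.6%.
Rounded: 38.60%.

38.60%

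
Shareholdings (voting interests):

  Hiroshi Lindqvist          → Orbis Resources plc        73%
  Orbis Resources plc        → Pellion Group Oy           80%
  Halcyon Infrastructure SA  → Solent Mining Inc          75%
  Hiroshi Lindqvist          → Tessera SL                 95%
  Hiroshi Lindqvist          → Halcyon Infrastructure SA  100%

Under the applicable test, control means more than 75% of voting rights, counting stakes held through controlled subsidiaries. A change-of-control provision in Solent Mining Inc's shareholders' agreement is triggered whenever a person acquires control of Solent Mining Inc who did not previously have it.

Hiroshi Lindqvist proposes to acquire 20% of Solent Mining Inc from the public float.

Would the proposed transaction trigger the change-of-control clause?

The purchase changes only Hiroshi's holdings, so Hiroshi is the only person who could newly come to control Solent.
Hiroshi holds 100% of Halcyon, so Hiroshi controls Halcyon.
Hiroshi holds 95% of Tessera, so Hiroshi controls Tessera.
In Solent, Hiroshi's side holds only 75%, not > 75%.
So before the transaction, Hiroshi does not control Solent.
After the purchase, Hiroshi holds 20% of Solent directly.
Halcyon and Hiroshi together hold 75% + 20% = 95% of Solent, so Hiroshi controls Solent.
Hiroshi did not control Solent before and does after, so the clause is triggered.

Yes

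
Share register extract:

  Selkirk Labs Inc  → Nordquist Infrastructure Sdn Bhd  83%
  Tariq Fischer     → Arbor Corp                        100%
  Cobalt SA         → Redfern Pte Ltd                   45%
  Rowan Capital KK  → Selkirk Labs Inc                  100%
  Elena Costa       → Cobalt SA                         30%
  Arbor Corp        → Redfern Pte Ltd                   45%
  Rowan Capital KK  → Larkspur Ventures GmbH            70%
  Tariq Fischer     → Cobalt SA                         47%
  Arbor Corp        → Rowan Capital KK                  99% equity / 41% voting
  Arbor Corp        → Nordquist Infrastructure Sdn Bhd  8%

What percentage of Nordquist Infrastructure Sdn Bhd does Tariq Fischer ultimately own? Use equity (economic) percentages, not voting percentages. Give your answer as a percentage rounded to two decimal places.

Tariq reaches Nordquist along 2 paths.
Via Arbor → Rowan → Selkirk: 100% × 99% × 100% × 83% = 82.17%.
Via Arbor: 100% × 8% = 8%.
Total: 82.17% + 8% = 90.17%.

90.17%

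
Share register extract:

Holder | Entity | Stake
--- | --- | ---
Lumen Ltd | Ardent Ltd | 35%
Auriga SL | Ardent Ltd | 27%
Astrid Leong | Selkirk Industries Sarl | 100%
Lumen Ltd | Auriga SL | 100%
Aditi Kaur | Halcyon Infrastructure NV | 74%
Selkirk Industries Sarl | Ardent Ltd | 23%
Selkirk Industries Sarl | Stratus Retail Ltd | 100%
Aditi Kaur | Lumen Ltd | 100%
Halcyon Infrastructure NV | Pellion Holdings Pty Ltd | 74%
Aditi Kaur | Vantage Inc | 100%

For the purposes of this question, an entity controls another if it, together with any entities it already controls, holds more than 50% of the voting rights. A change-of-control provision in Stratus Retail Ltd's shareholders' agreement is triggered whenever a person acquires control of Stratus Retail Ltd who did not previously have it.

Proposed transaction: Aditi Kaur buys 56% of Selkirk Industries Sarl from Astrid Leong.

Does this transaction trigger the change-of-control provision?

The purchase adds only to Aditi's holdings (Astrid's stake shrinks), so Aditi is the only person who could newly come to control Stratus.
Aditi holds 100% of Lumen, so Aditi controls Lumen.
Aditi holds 100% of Vantage, so Aditi controls Vantage.
Aditi holds 74% of Halcyon, so Aditi controls Halcyon.
Lumen holds 100% of Auriga, so Aditi controls Auriga.
Auriga and Lumen together hold 27% + 35% = 62% of Ardent, so Aditi controls Ardent.
Halcyon holds 74% of Pellion, so Aditi controls Pellion.
Neither Aditi nor any entity Aditi controls holds any voting interest in Stratus.
So before the transaction, Aditi does not control Stratus.
After the purchase, Aditi holds 56% of Selkirk directly, and Astrid's stake falls to 44%.
Aditi holds 56% of Selkirk, so Aditi controls Selkirk.
Selkirk holds 100% of Stratus, so Aditi controls Stratus.
Aditi did not control Stratus before and does after, so the clause is triggered.

Yes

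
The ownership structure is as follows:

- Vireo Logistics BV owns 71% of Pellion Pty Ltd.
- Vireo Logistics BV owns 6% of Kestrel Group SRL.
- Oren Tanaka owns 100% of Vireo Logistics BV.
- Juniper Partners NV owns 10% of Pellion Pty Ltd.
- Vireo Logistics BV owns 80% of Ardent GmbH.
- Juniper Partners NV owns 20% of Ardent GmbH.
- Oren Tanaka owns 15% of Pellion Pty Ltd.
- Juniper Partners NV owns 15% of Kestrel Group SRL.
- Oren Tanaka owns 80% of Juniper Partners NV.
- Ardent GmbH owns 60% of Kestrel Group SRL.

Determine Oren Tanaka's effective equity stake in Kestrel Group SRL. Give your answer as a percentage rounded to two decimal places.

Oren reaches Kestrel along 4 paths.
Via Juniper: 80% × 15% = 12%.
Via Juniper → Ardent: 80% × 20% × 60% = 9.6%.
Via Vireo → Ardent: 100% × 80% × 60% = 48%.
Via Vireo: 100% × 6% = 6%.
Total: 12% + 9.6% + 48% + 6% = 75.6%.
Rounded: 75.60%.

75.60%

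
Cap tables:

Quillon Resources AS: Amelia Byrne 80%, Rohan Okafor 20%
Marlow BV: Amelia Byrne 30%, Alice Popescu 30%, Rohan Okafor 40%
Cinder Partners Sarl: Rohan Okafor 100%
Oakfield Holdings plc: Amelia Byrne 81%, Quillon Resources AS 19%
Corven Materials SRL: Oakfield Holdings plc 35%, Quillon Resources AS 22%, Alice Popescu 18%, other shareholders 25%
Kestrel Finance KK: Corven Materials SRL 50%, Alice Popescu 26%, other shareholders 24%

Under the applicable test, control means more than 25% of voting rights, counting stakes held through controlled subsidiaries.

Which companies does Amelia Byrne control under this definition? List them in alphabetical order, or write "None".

Amelia holds 80% of Quillon, so Amelia controls Quillon.
Amelia holds 30% of Marlow, so Amelia controls Marlow.
Amelia and Quillon together hold 81% + 19% = 100% of Oakfield, so Amelia controls Oakfield.
Oakfield and Quillon together hold 35% + 22% = 57% of Corven, so Amelia controls Corven.
Corven holds 50% of Kestrel, so Amelia controls Kestrel.
No other company's threshold is met.

Corven Materials SRL, Kestrel Finance KK, Marlow BV, Oakfield Holdings plc, Quillon Resources AS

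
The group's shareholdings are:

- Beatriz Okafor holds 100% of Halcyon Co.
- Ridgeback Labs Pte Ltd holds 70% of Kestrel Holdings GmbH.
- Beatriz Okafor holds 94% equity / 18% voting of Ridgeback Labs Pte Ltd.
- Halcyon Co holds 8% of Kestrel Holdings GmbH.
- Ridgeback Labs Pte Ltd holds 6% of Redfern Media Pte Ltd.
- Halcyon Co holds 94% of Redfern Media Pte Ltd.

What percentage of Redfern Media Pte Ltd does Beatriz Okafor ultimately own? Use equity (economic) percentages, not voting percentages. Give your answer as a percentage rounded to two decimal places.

99.64%

Beatriz reaches Redfern along 2 paths.
Via Halcyon: 100% × 94% = 94%.
Via Ridgeback: 94% × 6% = 5.64%.
Total: 94% + 5.64% = 99.64%.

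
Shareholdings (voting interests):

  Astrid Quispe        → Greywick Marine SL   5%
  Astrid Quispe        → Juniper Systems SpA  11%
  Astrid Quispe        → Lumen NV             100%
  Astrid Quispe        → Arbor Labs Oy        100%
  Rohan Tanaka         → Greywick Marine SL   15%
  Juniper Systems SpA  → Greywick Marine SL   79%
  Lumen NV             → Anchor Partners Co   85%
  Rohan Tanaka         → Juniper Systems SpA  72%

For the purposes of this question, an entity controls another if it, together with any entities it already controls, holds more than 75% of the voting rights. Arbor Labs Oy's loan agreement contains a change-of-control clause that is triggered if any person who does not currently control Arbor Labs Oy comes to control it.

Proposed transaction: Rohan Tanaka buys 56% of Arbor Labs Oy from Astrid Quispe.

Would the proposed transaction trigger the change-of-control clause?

No

The purchase adds only to Rohan's holdings (Astrid's stake shrinks), so Rohan is the only person who could newly come to control Arbor.
Rohan's largest direct stake is 72% in Juniper, which does not meet the threshold, so Rohan controls no company.
Neither Rohan nor any entity Rohan controls holds any voting interest in Arbor.
So before the transaction, Rohan does not control Arbor.
After the purchase, Rohan holds 56% of Arbor directly, and Astrid's stake falls to 44%.
After the transaction, Rohan's side holds 56% of Arbor, not > 75%, so Rohan still does not control Arbor.
No new person acquires control, so the clause is not triggered.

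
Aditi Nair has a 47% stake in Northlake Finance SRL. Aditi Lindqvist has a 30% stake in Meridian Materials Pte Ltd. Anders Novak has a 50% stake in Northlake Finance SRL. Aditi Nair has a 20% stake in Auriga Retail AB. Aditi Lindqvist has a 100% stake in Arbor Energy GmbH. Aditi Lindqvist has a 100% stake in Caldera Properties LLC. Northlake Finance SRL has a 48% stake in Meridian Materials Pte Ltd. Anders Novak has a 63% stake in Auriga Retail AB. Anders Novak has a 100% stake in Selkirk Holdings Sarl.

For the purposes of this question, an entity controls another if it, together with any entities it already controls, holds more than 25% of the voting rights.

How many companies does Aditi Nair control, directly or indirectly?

Aditi Nair holds 47% of Northlake, so Aditi Nair controls Northlake.
Northlake holds 48% of Meridian, so Aditi Nair controls Meridian.
No other company's threshold is met.
Aditi Nair controls 2 companies.

2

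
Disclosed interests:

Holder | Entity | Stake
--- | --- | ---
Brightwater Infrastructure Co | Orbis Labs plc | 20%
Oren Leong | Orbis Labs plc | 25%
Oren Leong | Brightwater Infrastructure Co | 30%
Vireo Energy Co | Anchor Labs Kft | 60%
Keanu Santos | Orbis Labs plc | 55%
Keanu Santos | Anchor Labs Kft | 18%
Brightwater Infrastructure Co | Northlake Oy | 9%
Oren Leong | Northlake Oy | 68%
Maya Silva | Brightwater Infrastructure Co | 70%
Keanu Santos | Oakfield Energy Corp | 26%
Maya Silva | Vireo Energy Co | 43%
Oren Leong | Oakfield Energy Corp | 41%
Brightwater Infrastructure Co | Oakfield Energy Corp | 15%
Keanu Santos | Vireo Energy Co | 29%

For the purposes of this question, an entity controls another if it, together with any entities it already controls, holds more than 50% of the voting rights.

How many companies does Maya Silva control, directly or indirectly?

Maya holds 70% of Brightwater, so Maya controls Brightwater.
No other company's threshold is met.
Maya controls 1 company.

1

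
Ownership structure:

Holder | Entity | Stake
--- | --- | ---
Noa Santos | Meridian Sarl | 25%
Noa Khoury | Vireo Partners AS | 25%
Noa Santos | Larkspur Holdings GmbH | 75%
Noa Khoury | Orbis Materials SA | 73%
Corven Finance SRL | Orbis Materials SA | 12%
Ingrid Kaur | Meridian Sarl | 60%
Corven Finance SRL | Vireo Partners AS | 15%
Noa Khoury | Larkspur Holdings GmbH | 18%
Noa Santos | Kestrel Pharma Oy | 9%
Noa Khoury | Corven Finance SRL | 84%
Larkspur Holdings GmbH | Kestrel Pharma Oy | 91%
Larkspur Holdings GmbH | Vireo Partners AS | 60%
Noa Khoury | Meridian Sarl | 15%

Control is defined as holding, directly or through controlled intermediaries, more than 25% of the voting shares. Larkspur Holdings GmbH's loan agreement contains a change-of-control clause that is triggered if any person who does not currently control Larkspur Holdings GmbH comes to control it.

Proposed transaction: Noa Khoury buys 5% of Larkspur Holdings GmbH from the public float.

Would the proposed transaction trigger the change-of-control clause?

No

The purchase changes only Noa Khoury's holdings, so Noa Khoury is the only person who could newly come to control Larkspur.
Noa Khoury holds 84% of Corven, so Noa Khoury controls Corven.
Corven and Noa Khoury together hold 12% + 73% = 85% of Orbis, so Noa Khoury controls Orbis.
Corven and Noa Khoury together hold 15% + 25% = 40% of Vireo, so Noa Khoury controls Vireo.
In Larkspur, Noa Khoury's side holds only 18%, not > 25%.
So before the transaction, Noa Khoury does not control Larkspur.
After the purchase, Noa Khoury's direct stake in Larkspur rises to 18% + 5% = 23%.
After the transaction, Noa Khoury's side holds 23% of Larkspur, not > 25%, so Noa Khoury still does not control Larkspur.
No new person acquires control, so the clause is not triggered.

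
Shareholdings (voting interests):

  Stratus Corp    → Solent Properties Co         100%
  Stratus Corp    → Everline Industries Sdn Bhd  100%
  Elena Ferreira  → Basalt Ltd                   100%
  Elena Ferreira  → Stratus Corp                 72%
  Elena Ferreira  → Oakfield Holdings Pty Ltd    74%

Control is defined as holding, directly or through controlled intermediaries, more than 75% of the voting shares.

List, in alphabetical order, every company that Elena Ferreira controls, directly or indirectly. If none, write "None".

Elena holds 100% of Basalt, so Elena controls Basalt.
No other company's threshold is met.

Basalt Ltd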